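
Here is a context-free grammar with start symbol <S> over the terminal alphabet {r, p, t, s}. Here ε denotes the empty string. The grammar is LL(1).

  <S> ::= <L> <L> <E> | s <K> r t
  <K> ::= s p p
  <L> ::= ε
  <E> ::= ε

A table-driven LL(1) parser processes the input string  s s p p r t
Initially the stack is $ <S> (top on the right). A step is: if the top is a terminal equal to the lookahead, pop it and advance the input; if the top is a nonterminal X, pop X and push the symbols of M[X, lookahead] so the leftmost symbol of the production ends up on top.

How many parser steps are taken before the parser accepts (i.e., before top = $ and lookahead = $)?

     Stack        Input          Action
  1  $ <S>        s s p p r t $  expand <S> ::= s <K> r t
  2  $ t r <K> s  s s p p r t $  match s
  3  $ t r <K>    s p p r t $    expand <K> ::= s p p
  4  $ t r p p s  s p p r t $    match s
  5  $ t r p p    p p r t $      match p
  6  $ t r p      p r t $        match p
  7  $ t r        r t $          match r
  8  $ t          t $            match t
Accept reached after 8 steps.

8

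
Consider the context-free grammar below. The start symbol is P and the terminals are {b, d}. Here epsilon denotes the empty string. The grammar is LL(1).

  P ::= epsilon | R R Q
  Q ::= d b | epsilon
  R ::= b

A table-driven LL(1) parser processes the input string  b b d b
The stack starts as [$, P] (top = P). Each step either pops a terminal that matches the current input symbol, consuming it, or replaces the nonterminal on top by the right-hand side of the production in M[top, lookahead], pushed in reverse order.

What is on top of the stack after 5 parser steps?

step 1: stack=$ P  input=b b d b $  — expand P ::= R R Q
step 2: stack=$ Q R R  input=b b d b $  — expand R ::= b
step 3: stack=$ Q R b  input=b b d b $  — match b
step 4: stack=$ Q R  input=b d b $  — expand R ::= b
step 5: stack=$ Q b  input=b d b $  — match b
Stack after step 5: $ Q (top = Q).

Q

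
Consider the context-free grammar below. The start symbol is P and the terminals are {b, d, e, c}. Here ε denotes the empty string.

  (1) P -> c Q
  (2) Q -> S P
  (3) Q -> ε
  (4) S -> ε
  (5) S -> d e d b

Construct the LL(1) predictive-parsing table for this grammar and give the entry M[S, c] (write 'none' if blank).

FIRST(P): from P->c Q we get {c}. So FIRST(P) = {c}.
FIRST(S): from S->ε we get {ε}; from S->d e d b we get {d}. So FIRST(S) = {ε, d}.
FIRST(Q): from Q->S P we get {c, d}; from Q->ε we get {ε}. So FIRST(Q) = {ε, c, d}.
FOLLOW(P) includes $ since P is the start symbol.
FOLLOW(S): in Q->S P, S is followed by P with FIRST {c}. Thus FOLLOW(S) = {c}.
For S -> ε: FIRST(ε) = {ε}, so it goes in M[S, t] for t ∈ {}; since ε ∈ FIRST, also for every t ∈ FOLLOW(S) = {c}.
For S -> d e d b: FIRST(d e d b) = {d}, so it goes in M[S, t] for t ∈ {d}.

S -> ε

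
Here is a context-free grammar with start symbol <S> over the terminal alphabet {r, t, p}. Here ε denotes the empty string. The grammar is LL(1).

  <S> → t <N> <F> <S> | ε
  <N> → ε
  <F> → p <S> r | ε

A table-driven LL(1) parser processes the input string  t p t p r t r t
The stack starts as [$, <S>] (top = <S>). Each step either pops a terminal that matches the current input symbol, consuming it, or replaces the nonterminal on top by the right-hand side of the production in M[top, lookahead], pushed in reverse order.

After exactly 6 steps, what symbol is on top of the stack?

t

     Stack            Input              Action
  1  $ <S>            t p t p r t r t $  expand <S> → t <N> <F> <S>
  2  $ <S> <F> <N> t  t p t p r t r t $  match t
  3  $ <S> <F> <N>    p t p r t r t $    expand <N> → ε
  4  $ <S> <F>        p t p r t r t $    expand <F> → p <S> r
  5  $ <S> r <S> p    p t p r t r t $    match p
  6  $ <S> r <S>      t p r t r t $      expand <S> → t <N> <F> <S>
Stack after step 6: $ <S> r <S> <F> <N> t (top = t).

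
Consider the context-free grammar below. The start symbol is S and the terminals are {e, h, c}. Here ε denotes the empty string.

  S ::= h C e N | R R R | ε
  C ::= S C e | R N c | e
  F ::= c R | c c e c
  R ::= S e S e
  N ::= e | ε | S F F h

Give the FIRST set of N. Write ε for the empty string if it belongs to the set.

{ε, c, e, h}

FIRST(F): from F::=c R we get {c}; from F::=c c e c we get {c}. So FIRST(F) = {c}.
FIRST(S): from S::=h C e N we get {h}; from S::=R R R we get {e, h}; from S::=ε we get {ε}. So FIRST(S) = {ε, e, h}.
FIRST(R): from R::=S e S e we get {e, h}. So FIRST(R) = {e, h}.
FIRST(N): from N::=e we get {e}; from N::=ε we get {ε}; from N::=S F F h we get {c, e, h}. So FIRST(N) = {ε, c, e, h}.
FIRST(C): from C::=S C e we get {e, h}; from C::=R N c we get {e, h}; from C::=e we get {e}. So FIRST(C) = {e, h}.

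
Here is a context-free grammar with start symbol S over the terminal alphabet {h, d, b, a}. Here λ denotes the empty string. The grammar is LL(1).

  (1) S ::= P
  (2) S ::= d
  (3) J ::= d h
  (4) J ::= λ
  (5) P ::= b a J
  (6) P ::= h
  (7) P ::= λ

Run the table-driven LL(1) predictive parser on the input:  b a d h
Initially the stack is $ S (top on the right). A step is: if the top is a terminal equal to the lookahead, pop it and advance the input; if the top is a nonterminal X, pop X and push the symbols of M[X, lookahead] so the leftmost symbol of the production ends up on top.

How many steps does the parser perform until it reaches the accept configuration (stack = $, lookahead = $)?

     Stack    Input      Action
  1  $ S      b a d h $  expand S ::= P
  2  $ P      b a d h $  expand P ::= b a J
  3  $ J a b  b a d h $  match b
  4  $ J a    a d h $    match a
  5  $ J      d h $      expand J ::= d h
  6  $ h d    d h $      match d
  7  $ h      h $        match h
Accept reached after 7 steps.

7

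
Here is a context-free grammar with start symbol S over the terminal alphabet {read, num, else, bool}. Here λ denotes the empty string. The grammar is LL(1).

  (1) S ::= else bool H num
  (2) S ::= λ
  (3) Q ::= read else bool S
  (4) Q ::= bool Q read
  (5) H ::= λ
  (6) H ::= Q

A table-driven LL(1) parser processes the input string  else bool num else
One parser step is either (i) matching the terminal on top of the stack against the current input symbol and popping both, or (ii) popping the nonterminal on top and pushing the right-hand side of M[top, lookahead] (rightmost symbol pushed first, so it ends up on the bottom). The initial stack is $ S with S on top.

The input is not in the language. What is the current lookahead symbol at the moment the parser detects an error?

else

step 1: stack=$ S  input=else bool num else $  — expand S ::= else bool H num
step 2: stack=$ num H bool else  input=else bool num else $  — match else
step 3: stack=$ num H bool  input=bool num else $  — match bool
step 4: stack=$ num H  input=num else $  — expand H ::= λ
step 5: stack=$ num  input=num else $  — match num
step 6: stack=$  input=else $  — error: stack empty but input remains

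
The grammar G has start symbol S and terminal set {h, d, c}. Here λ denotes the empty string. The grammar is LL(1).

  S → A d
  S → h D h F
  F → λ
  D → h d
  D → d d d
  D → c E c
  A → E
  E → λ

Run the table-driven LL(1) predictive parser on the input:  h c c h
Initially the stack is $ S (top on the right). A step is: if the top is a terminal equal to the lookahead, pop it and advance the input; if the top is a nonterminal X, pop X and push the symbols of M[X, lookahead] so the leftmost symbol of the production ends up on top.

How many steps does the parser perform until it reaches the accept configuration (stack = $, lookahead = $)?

step 1: stack=$ S  input=h c c h $  — expand S → h D h F
step 2: stack=$ F h D h  input=h c c h $  — match h
step 3: stack=$ F h D  input=c c h $  — expand D → c E c
step 4: stack=$ F h c E c  input=c c h $  — match c
step 5: stack=$ F h c E  input=c h $  — expand E → λ
step 6: stack=$ F h c  input=c h $  — match c
step 7: stack=$ F h  input=h $  — match h
step 8: stack=$ F  input=$  — expand F → λ
Accept reached after 8 steps.

8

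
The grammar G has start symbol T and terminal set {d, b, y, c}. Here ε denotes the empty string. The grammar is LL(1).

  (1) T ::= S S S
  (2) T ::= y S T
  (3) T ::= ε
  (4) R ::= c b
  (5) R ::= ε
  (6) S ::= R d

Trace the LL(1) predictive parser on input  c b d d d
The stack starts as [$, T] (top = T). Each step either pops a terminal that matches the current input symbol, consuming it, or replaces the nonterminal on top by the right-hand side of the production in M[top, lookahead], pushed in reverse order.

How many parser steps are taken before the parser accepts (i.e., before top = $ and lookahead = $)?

      Stack        Input        Action
   1  $ T          c b d d d $  expand T ::= S S S
   2  $ S S S      c b d d d $  expand S ::= R d
   3  $ S S d R    c b d d d $  expand R ::= c b
   4  $ S S d b c  c b d d d $  match c
   5  $ S S d b    b d d d $    match b
   6  $ S S d      d d d $      match d
   7  $ S S        d d $        expand S ::= R d
   8  $ S d R      d d $        expand R ::= ε
   9  $ S d        d d $        match d
  10  $ S          d $          expand S ::= R d
  11  $ d R        d $          expand R ::= ε
  12  $ d          d $          match d
Accept reached after 12 steps.

12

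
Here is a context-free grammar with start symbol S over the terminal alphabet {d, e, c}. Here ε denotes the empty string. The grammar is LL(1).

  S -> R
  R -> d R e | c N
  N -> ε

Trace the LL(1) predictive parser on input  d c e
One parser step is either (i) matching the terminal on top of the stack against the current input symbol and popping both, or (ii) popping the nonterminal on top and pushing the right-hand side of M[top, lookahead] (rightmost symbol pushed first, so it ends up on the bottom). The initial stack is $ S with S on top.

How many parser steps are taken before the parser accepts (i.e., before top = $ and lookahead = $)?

step 1: stack=$ S  input=d c e $  — expand S -> R
step 2: stack=$ R  input=d c e $  — expand R -> d R e
step 3: stack=$ e R d  input=d c e $  — match d
step 4: stack=$ e R  input=c e $  — expand R -> c N
step 5: stack=$ e N c  input=c e $  — match c
step 6: stack=$ e N  input=e $  — expand N -> ε
step 7: stack=$ e  input=e $  — match e
Accept reached after 7 steps.

7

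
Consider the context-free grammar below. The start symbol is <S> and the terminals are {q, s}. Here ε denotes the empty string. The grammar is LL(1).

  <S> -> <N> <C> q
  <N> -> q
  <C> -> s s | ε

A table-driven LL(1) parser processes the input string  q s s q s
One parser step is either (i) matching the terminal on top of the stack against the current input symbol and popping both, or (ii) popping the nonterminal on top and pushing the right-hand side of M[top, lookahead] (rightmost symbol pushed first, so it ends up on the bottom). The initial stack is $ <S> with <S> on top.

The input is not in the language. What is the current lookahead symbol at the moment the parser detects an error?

step 1: stack=$ <S>  input=q s s q s $  — expand <S> -> <N> <C> q
step 2: stack=$ q <C> <N>  input=q s s q s $  — expand <N> -> q
step 3: stack=$ q <C> q  input=q s s q s $  — match q
step 4: stack=$ q <C>  input=s s q s $  — expand <C> -> s s
step 5: stack=$ q s s  input=s s q s $  — match s
step 6: stack=$ q s  input=s q s $  — match s
step 7: stack=$ q  input=q s $  — match q
step 8: stack=$  input=s $  — error: stack empty but input remains

s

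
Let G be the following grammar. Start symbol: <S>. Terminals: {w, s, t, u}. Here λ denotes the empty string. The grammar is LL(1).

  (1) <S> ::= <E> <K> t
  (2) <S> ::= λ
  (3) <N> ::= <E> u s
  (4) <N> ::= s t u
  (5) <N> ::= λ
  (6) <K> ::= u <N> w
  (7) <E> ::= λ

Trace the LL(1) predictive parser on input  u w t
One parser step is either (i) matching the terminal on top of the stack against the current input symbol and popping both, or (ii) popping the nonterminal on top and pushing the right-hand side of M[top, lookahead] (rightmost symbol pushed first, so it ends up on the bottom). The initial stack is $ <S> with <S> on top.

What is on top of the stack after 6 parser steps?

     Stack        Input    Action
  1  $ <S>        u w t $  expand <S> ::= <E> <K> t
  2  $ t <K> <E>  u w t $  expand <E> ::= λ
  3  $ t <K>      u w t $  expand <K> ::= u <N> w
  4  $ t w <N> u  u w t $  match u
  5  $ t w <N>    w t $    expand <N> ::= λ
  6  $ t w        w t $    match w
Stack after step 6: $ t (top = t).

t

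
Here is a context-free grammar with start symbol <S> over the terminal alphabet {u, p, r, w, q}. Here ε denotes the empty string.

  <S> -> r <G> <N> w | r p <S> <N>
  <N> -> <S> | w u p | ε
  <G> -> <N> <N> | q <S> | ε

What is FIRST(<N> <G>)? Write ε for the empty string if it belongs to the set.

FIRST(<S>): from <S>->r <G> <N> w we get {r}; from <S>->r p <S> <N> we get {r}. So FIRST(<S>) = {r}.
FIRST(<N>): from <N>-><S> we get {r}; from <N>->w u p we get {w}; from <N>->ε we get {ε}. So FIRST(<N>) = {ε, r, w}.
FIRST(<G>): from <G>-><N> <N> we get {ε, r, w}; from <G>->q <S> we get {q}; from <G>->ε we get {ε}. So FIRST(<G>) = {ε, q, r, w}.
FIRST(<N> <G>): take FIRST of each symbol in turn, carrying on past any symbol whose FIRST contains ε; result {ε, q, r, w}.

{ε, q, r, w}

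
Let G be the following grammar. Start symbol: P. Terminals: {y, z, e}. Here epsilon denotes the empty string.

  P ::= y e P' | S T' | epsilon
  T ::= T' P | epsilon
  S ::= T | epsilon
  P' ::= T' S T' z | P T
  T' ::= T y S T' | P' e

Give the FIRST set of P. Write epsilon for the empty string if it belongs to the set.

{epsilon, e, y}

FIRST(P) = {epsilon, e, y}  (via S T')
FIRST(T) = {epsilon, e, y}  (via T' P)
FIRST(S) = {epsilon, e, y}  (via T)
FIRST(P') = {epsilon, e, y}  (via T' S T' z, P T)
FIRST(T') = {e, y}  (via T y S T', P' e)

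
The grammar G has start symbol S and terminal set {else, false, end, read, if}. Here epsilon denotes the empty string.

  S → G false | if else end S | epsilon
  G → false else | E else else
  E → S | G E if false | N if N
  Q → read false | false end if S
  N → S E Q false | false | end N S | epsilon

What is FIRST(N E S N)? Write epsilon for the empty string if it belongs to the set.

FIRST(Q): from Q→read false we get {read}; from Q→false end if S we get {false}. So FIRST(Q) = {false, read}.
FIRST(S): from S→G false we get {else, end, false, if, read}; from S→if else end S we get {if}; from S→epsilon we get {epsilon}. So FIRST(S) = {epsilon, else, end, false, if, read}.
FIRST(G): from G→false else we get {false}; from G→E else else we get {else, end, false, if, read}. So FIRST(G) = {else, end, false, if, read}.
FIRST(E): from E→S we get {epsilon, else, end, false, if, read}; from E→G E if false we get {else, end, false, if, read}; from E→N if N we get {else, end, false, if, read}. So FIRST(E) = {epsilon, else, end, false, if, read}.
FIRST(N): from N→S E Q false we get {else, end, false, if, read}; from N→false we get {false}; from N→end N S we get {end}; from N→epsilon we get {epsilon}. So FIRST(N) = {epsilon, else, end, false, if, read}.
FIRST(N E S N): take FIRST of each symbol in turn, carrying on past any symbol whose FIRST contains epsilon; result {epsilon, else, end, false, if, read}.

{epsilon, else, end, false, if, read}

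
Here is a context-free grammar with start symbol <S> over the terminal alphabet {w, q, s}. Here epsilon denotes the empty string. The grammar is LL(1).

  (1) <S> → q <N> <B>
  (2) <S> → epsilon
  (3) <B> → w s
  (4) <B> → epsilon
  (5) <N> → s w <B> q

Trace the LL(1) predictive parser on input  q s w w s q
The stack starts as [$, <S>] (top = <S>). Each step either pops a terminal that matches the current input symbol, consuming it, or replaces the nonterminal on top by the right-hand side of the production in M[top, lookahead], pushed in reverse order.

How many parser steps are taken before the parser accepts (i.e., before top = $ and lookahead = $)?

step 1: stack=$ <S>  input=q s w w s q $  — expand <S> → q <N> <B>
step 2: stack=$ <B> <N> q  input=q s w w s q $  — match q
step 3: stack=$ <B> <N>  input=s w w s q $  — expand <N> → s w <B> q
step 4: stack=$ <B> q <B> w s  input=s w w s q $  — match s
step 5: stack=$ <B> q <B> w  input=w w s q $  — match w
step 6: stack=$ <B> q <B>  input=w s q $  — expand <B> → w s
step 7: stack=$ <B> q s w  input=w s q $  — match w
step 8: stack=$ <B> q s  input=s q $  — match s
step 9: stack=$ <B> q  input=q $  — match q
step 10: stack=$ <B>  input=$  — expand <B> → epsilon
Accept reached after 10 steps.

10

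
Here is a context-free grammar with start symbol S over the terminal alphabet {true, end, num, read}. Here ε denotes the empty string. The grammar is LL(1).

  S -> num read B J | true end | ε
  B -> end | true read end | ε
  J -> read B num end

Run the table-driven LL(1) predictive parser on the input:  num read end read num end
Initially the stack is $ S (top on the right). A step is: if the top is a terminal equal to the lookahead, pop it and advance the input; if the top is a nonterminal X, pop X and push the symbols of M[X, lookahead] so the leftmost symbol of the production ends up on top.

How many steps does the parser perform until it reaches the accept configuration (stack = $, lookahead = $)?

step 1: stack=$ S  input=num read end read num end $  — expand S -> num read B J
step 2: stack=$ J B read num  input=num read end read num end $  — match num
step 3: stack=$ J B read  input=read end read num end $  — match read
step 4: stack=$ J B  input=end read num end $  — expand B -> end
step 5: stack=$ J end  input=end read num end $  — match end
step 6: stack=$ J  input=read num end $  — expand J -> read B num end
step 7: stack=$ end num B read  input=read num end $  — match read
step 8: stack=$ end num B  input=num end $  — expand B -> ε
step 9: stack=$ end num  input=num end $  — match num
step 10: stack=$ end  input=end $  — match end
Accept reached after 10 steps.

10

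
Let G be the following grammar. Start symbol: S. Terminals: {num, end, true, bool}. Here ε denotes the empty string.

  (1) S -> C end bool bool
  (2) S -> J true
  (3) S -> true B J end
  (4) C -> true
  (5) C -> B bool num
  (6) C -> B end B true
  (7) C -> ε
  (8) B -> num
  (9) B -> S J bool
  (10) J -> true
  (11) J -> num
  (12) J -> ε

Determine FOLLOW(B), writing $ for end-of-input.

{bool, end, num, true}

FIRST(J): from J->true we get {true}; from J->num we get {num}; from J->ε we get {ε}. So FIRST(J) = {ε, num, true}.
FIRST(S): from S->C end bool bool we get {end, num, true}; from S->J true we get {num, true}; from S->true B J end we get {true}. So FIRST(S) = {end, num, true}.
FIRST(B): from B->num we get {num}; from B->S J bool we get {end, num, true}. So FIRST(B) = {end, num, true}.
FIRST(C): from C->true we get {true}; from C->B bool num we get {end, num, true}; from C->B end B true we get {end, num, true}; from C->ε we get {ε}. So FIRST(C) = {ε, end, num, true}.
FOLLOW(S) includes $ since S is the start symbol.
FOLLOW(S): in B->S J bool, S is followed by J bool with FIRST {bool, num, true}. Thus FOLLOW(S) = {$, bool, num, true}.
FOLLOW(C): in S->C end bool bool, C is followed by end bool bool with FIRST {end}. Thus FOLLOW(C) = {end}.
FOLLOW(B): in S->true B J end, B is followed by J end with FIRST {end, num, true}; in C->B bool num, B is followed by bool num with FIRST {bool}; in C->B end B true (occurrence 1), B is followed by end B true with FIRST {end}; in C->B end B true (occurrence 2), B is followed by true with FIRST {true}. Thus FOLLOW(B) = {bool, end, num, true}.
FOLLOW(J): in S->J true, J is followed by true with FIRST {true}; in S->true B J end, J is followed by end with FIRST {end}; in B->S J bool, J is followed by bool with FIRST {bool}. Thus FOLLOW(J) = {bool, end, true}.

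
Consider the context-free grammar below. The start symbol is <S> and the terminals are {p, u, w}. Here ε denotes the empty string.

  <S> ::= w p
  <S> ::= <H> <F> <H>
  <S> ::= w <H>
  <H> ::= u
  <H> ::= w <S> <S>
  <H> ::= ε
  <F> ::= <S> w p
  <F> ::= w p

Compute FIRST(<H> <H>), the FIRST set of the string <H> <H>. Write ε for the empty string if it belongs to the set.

FIRST(<H>) = {ε, u, w}
FIRST(<S>) = {u, w}  (via <H> <F> <H>)
FIRST(<F>) = {u, w}  (via <S> w p)
FIRST(<H> <H>): take FIRST of each symbol in turn, carrying on past any symbol whose FIRST contains ε; result {ε, u, w}.

{ε, u, w}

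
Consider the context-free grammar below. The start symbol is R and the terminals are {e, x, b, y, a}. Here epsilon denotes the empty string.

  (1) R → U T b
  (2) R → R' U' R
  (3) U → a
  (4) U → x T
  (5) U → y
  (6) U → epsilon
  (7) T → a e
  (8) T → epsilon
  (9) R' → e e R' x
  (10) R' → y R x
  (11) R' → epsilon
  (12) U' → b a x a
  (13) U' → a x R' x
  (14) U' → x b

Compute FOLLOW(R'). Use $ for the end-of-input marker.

{a, b, x}

FIRST(U): from U→a we get {a}; from U→x T we get {x}; from U→y we get {y}; from U→epsilon we get {epsilon}. So FIRST(U) = {epsilon, a, x, y}.
FIRST(T): from T→a e we get {a}; from T→epsilon we get {epsilon}. So FIRST(T) = {epsilon, a}.
FIRST(R'): from R'→e e R' x we get {e}; from R'→y R x we get {y}; from R'→epsilon we get {epsilon}. So FIRST(R') = {epsilon, e, y}.
FIRST(U'): from U'→b a x a we get {b}; from U'→a x R' x we get {a}; from U'→x b we get {x}. So FIRST(U') = {a, b, x}.
FIRST(R): from R→U T b we get {a, b, x, y}; from R→R' U' R we get {a, b, e, x, y}. So FIRST(R) = {a, b, e, x, y}.
FOLLOW(R) includes $ since R is the start symbol.
FOLLOW(R): in R→R' U' R, the suffix after R is empty (adds nothing new); in R'→y R x, R is followed by x with FIRST {x}. Thus FOLLOW(R) = {$, x}.
FOLLOW(U): in R→U T b, U is followed by T b with FIRST {a, b}. Thus FOLLOW(U) = {a, b}.
FOLLOW(T): in R→U T b, T is followed by b with FIRST {b}; in U→x T, the suffix after T is empty, so FOLLOW(T) ⊇ FOLLOW(U) = {a, b}. Thus FOLLOW(T) = {a, b}.
FOLLOW(R'): in R→R' U' R, R' is followed by U' R with FIRST {a, b, x}; in R'→e e R' x, R' is followed by x with FIRST {x}; in U'→a x R' x, R' is followed by x with FIRST {x}. Thus FOLLOW(R') = {a, b, x}.
FOLLOW(U'): in R→R' U' R, U' is followed by R with FIRST {a, b, e, x, y}. Thus FOLLOW(U') = {a, b, e, x, y}.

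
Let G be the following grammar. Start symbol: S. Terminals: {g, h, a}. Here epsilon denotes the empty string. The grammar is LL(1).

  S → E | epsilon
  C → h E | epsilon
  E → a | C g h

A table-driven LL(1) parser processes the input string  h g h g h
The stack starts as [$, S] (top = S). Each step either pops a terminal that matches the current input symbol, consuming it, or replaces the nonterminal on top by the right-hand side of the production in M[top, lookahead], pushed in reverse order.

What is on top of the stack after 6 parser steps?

g

     Stack        Input        Action
  1  $ S          h g h g h $  expand S → E
  2  $ E          h g h g h $  expand E → C g h
  3  $ h g C      h g h g h $  expand C → h E
  4  $ h g E h    h g h g h $  match h
  5  $ h g E      g h g h $    expand E → C g h
  6  $ h g h g C  g h g h $    expand C → epsilon
Stack after step 6: $ h g h g (top = g).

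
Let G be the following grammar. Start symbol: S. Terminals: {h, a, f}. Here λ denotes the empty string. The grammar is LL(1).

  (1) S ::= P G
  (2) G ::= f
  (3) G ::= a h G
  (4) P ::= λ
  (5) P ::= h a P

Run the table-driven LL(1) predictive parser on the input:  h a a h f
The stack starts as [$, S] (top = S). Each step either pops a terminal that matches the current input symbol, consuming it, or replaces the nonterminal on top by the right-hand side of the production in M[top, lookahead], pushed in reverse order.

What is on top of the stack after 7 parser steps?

h

step 1: stack=$ S  input=h a a h f $  — expand S ::= P G
step 2: stack=$ G P  input=h a a h f $  — expand P ::= h a P
step 3: stack=$ G P a h  input=h a a h f $  — match h
step 4: stack=$ G P a  input=a a h f $  — match a
step 5: stack=$ G P  input=a h f $  — expand P ::= λ
step 6: stack=$ G  input=a h f $  — expand G ::= a h G
step 7: stack=$ G h a  input=a h f $  — match a
Stack after step 7: $ G h (top = h).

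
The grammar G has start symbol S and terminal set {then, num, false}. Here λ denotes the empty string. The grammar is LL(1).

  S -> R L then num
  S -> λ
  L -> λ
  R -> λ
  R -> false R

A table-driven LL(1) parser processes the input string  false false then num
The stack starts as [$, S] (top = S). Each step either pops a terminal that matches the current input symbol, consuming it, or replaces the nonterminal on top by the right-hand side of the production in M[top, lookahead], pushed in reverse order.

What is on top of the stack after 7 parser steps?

then

     Stack                 Input                   Action
  1  $ S                   false false then num $  expand S -> R L then num
  2  $ num then L R        false false then num $  expand R -> false R
  3  $ num then L R false  false false then num $  match false
  4  $ num then L R        false then num $        expand R -> false R
  5  $ num then L R false  false then num $        match false
  6  $ num then L R        then num $              expand R -> λ
  7  $ num then L          then num $              expand L -> λ
Stack after step 7: $ num then (top = then).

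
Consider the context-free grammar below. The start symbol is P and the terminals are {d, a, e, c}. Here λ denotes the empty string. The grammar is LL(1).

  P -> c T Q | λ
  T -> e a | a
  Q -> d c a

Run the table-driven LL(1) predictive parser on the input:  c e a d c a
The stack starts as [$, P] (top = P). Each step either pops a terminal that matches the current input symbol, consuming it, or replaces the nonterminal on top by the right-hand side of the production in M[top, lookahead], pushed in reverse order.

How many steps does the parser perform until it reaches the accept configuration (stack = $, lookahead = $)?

9

step 1: stack=$ P  input=c e a d c a $  — expand P -> c T Q
step 2: stack=$ Q T c  input=c e a d c a $  — match c
step 3: stack=$ Q T  input=e a d c a $  — expand T -> e a
step 4: stack=$ Q a e  input=e a d c a $  — match e
step 5: stack=$ Q a  input=a d c a $  — match a
step 6: stack=$ Q  input=d c a $  — expand Q -> d c a
step 7: stack=$ a c d  input=d c a $  — match d
step 8: stack=$ a c  input=c a $  — match c
step 9: stack=$ a  input=a $  — match a
Accept reached after 9 steps.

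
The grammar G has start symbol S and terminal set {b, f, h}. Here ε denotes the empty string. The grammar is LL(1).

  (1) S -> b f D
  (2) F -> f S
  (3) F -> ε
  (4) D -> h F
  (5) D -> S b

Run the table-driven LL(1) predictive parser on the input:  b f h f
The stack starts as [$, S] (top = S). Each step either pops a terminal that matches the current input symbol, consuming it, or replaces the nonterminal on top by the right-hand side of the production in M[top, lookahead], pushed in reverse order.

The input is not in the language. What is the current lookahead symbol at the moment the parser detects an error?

step 1: stack=$ S  input=b f h f $  — expand S -> b f D
step 2: stack=$ D f b  input=b f h f $  — match b
step 3: stack=$ D f  input=f h f $  — match f
step 4: stack=$ D  input=h f $  — expand D -> h F
step 5: stack=$ F h  input=h f $  — match h
step 6: stack=$ F  input=f $  — expand F -> f S
step 7: stack=$ S f  input=f $  — match f
step 8: stack=$ S  input=$  — error: M[S, $] is empty

$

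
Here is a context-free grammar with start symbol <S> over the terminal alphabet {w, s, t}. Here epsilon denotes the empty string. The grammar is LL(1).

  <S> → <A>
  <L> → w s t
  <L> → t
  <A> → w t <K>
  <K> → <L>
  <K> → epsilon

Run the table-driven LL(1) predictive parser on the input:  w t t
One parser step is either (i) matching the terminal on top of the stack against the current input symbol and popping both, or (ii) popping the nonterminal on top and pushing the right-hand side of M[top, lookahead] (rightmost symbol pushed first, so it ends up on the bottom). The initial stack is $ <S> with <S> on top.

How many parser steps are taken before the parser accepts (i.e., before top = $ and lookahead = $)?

step 1: stack=$ <S>  input=w t t $  — expand <S> → <A>
step 2: stack=$ <A>  input=w t t $  — expand <A> → w t <K>
step 3: stack=$ <K> t w  input=w t t $  — match w
step 4: stack=$ <K> t  input=t t $  — match t
step 5: stack=$ <K>  input=t $  — expand <K> → <L>
step 6: stack=$ <L>  input=t $  — expand <L> → t
step 7: stack=$ t  input=t $  — match t
Accept reached after 7 steps.

7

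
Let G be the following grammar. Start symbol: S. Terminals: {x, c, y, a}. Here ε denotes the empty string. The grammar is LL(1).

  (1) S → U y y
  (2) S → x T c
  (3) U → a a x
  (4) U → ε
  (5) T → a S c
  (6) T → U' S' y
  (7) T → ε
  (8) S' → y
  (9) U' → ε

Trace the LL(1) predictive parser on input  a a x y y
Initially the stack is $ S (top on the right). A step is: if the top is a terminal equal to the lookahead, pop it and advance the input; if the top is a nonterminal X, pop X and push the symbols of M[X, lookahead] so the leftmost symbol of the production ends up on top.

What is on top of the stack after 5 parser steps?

step 1: stack=$ S  input=a a x y y $  — expand S → U y y
step 2: stack=$ y y U  input=a a x y y $  — expand U → a a x
step 3: stack=$ y y x a a  input=a a x y y $  — match a
step 4: stack=$ y y x a  input=a x y y $  — match a
step 5: stack=$ y y x  input=x y y $  — match x
Stack after step 5: $ y y (top = y).

y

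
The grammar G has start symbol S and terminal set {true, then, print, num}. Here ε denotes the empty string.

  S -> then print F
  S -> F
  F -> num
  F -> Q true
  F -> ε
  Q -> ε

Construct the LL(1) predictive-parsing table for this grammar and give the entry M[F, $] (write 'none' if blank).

F -> ε

FIRST(Q): from Q->ε we get {ε}. So FIRST(Q) = {ε}.
FIRST(F): from F->num we get {num}; from F->Q true we get {true}; from F->ε we get {ε}. So FIRST(F) = {ε, num, true}.
FIRST(S): from S->then print F we get {then}; from S->F we get {ε, num, true}. So FIRST(S) = {ε, num, then, true}.
FOLLOW(S) includes $ since S is the start symbol.
FOLLOW(S): S appears on no right-hand side. Thus FOLLOW(S) = {$}.
FOLLOW(F): in S->then print F, the suffix after F is empty, so FOLLOW(F) ⊇ FOLLOW(S) = {$}; in S->F, the suffix after F is empty, so FOLLOW(F) ⊇ FOLLOW(S) = {$}. Thus FOLLOW(F) = {$}.
For F -> num: FIRST(num) = {num}, so it goes in M[F, t] for t ∈ {num}.
For F -> Q true: FIRST(Q true) = {true}, so it goes in M[F, t] for t ∈ {true}.
For F -> ε: FIRST(ε) = {ε}, so it goes in M[F, t] for t ∈ {}; since ε ∈ FIRST, also for every t ∈ FOLLOW(F) = {$}.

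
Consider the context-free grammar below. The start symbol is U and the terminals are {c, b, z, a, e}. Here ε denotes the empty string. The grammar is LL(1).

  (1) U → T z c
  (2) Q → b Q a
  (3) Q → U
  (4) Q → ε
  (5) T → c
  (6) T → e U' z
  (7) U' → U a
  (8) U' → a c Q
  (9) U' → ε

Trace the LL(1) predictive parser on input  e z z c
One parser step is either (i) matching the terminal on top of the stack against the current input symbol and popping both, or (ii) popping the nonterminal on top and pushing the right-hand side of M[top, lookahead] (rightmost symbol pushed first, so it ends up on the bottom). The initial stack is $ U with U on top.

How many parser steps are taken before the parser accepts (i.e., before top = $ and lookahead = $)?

7

     Stack         Input      Action
  1  $ U           e z z c $  expand U → T z c
  2  $ c z T       e z z c $  expand T → e U' z
  3  $ c z z U' e  e z z c $  match e
  4  $ c z z U'    z z c $    expand U' → ε
  5  $ c z z       z z c $    match z
  6  $ c z         z c $      match z
  7  $ c           c $        match c
Accept reached after 7 steps.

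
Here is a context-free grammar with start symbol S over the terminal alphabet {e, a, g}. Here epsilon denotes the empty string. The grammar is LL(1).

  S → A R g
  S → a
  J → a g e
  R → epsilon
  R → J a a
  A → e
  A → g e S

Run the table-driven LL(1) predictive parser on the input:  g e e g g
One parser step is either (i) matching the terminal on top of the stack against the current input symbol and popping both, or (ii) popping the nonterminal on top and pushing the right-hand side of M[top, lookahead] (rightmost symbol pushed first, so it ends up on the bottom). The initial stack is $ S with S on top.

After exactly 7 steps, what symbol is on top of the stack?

R

     Stack        Input        Action
  1  $ S          g e e g g $  expand S → A R g
  2  $ g R A      g e e g g $  expand A → g e S
  3  $ g R S e g  g e e g g $  match g
  4  $ g R S e    e e g g $    match e
  5  $ g R S      e g g $      expand S → A R g
  6  $ g R g R A  e g g $      expand A → e
  7  $ g R g R e  e g g $      match e
Stack after step 7: $ g R g R (top = R).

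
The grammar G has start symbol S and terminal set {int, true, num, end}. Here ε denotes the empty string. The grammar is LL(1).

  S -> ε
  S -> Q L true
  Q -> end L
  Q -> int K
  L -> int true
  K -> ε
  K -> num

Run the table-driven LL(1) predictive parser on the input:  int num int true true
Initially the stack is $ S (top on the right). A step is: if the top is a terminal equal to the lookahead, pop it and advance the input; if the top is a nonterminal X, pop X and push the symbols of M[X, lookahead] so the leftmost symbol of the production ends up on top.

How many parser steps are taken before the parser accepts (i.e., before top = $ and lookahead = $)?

9

     Stack            Input                    Action
  1  $ S              int num int true true $  expand S -> Q L true
  2  $ true L Q       int num int true true $  expand Q -> int K
  3  $ true L K int   int num int true true $  match int
  4  $ true L K       num int true true $      expand K -> num
  5  $ true L num     num int true true $      match num
  6  $ true L         int true true $          expand L -> int true
  7  $ true true int  int true true $          match int
  8  $ true true      true true $              match true
  9  $ true           true $                   match true
Accept reached after 9 steps.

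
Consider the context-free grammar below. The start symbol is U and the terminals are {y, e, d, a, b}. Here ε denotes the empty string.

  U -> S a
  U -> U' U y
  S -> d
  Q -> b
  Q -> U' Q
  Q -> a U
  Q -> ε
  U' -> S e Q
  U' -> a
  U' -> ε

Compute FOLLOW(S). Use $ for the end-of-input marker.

FIRST(S): from S->d we get {d}. So FIRST(S) = {d}.
FIRST(U'): from U'->S e Q we get {d}; from U'->a we get {a}; from U'->ε we get {ε}. So FIRST(U') = {ε, a, d}.
FIRST(U): from U->S a we get {d}; from U->U' U y we get {a, d}. So FIRST(U) = {a, d}.
FIRST(Q): from Q->b we get {b}; from Q->U' Q we get {ε, a, b, d}; from Q->a U we get {a}; from Q->ε we get {ε}. So FIRST(Q) = {ε, a, b, d}.
FOLLOW(U) includes $ since U is the start symbol.
FOLLOW(S): in U->S a, S is followed by a with FIRST {a}; in U'->S e Q, S is followed by e Q with FIRST {e}. Thus FOLLOW(S) = {a, e}.
FOLLOW(U): in U->U' U y, U is followed by y with FIRST {y}; in Q->a U, the suffix after U is empty, so FOLLOW(U) ⊇ FOLLOW(Q) = {a, b, d}. Thus FOLLOW(U) = {$, a, b, d, y}.
FOLLOW(Q): in Q->U' Q, the suffix after Q is empty (adds nothing new); in U'->S e Q, the suffix after Q is empty, so FOLLOW(Q) ⊇ FOLLOW(U') = {a, b, d}. Thus FOLLOW(Q) = {a, b, d}.
FOLLOW(U'): in U->U' U y, U' is followed by U y with FIRST {a, d}; in Q->U' Q, U' is followed by Q with FIRST {ε, a, b, d}; in Q->U' Q, the suffix after U' is nullable, so FOLLOW(U') ⊇ FOLLOW(Q) = {a, b, d}. Thus FOLLOW(U') = {a, b, d}.

{a, e}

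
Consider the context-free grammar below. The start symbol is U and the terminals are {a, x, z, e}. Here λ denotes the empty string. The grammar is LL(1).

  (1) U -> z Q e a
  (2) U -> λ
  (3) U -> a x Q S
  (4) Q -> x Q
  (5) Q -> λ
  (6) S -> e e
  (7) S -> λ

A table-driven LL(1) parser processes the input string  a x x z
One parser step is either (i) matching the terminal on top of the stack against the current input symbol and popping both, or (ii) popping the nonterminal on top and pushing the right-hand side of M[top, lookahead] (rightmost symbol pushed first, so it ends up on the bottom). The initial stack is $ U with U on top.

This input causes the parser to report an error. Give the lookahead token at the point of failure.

     Stack      Input      Action
  1  $ U        a x x z $  expand U -> a x Q S
  2  $ S Q x a  a x x z $  match a
  3  $ S Q x    x x z $    match x
  4  $ S Q      x z $      expand Q -> x Q
  5  $ S Q x    x z $      match x
  6  $ S Q      z $        error: M[Q, z] is empty

z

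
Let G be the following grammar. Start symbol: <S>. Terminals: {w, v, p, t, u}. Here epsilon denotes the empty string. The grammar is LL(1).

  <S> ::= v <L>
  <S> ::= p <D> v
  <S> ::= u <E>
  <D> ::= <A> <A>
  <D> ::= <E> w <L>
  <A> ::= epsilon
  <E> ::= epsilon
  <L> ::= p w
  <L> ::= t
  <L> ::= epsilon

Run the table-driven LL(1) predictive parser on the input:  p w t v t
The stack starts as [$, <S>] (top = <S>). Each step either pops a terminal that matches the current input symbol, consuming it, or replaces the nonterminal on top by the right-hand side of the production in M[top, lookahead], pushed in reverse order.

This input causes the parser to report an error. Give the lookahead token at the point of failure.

step 1: stack=$ <S>  input=p w t v t $  — expand <S> ::= p <D> v
step 2: stack=$ v <D> p  input=p w t v t $  — match p
step 3: stack=$ v <D>  input=w t v t $  — expand <D> ::= <E> w <L>
step 4: stack=$ v <L> w <E>  input=w t v t $  — expand <E> ::= epsilon
step 5: stack=$ v <L> w  input=w t v t $  — match w
step 6: stack=$ v <L>  input=t v t $  — expand <L> ::= t
step 7: stack=$ v t  input=t v t $  — match t
step 8: stack=$ v  input=v t $  — match v
step 9: stack=$  input=t $  — error: stack empty but input remains

t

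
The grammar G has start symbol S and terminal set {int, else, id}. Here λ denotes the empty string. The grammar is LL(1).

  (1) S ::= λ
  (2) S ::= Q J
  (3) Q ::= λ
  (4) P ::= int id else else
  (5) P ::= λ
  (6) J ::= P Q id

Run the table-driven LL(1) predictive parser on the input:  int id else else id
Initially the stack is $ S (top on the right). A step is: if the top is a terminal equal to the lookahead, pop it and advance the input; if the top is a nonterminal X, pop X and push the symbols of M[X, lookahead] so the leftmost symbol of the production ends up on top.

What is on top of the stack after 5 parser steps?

     Stack                    Input                  Action
  1  $ S                      int id else else id $  expand S ::= Q J
  2  $ J Q                    int id else else id $  expand Q ::= λ
  3  $ J                      int id else else id $  expand J ::= P Q id
  4  $ id Q P                 int id else else id $  expand P ::= int id else else
  5  $ id Q else else id int  int id else else id $  match int
Stack after step 5: $ id Q else else id (top = id).

id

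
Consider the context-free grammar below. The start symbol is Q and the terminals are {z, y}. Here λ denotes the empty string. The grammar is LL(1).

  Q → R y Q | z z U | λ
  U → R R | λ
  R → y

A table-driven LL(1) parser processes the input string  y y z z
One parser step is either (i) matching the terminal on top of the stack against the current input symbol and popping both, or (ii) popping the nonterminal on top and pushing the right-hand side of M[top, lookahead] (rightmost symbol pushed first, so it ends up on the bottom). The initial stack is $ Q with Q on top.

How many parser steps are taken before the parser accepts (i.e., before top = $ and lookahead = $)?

8

step 1: stack=$ Q  input=y y z z $  — expand Q → R y Q
step 2: stack=$ Q y R  input=y y z z $  — expand R → y
step 3: stack=$ Q y y  input=y y z z $  — match y
step 4: stack=$ Q y  input=y z z $  — match y
step 5: stack=$ Q  input=z z $  — expand Q → z z U
step 6: stack=$ U z z  input=z z $  — match z
step 7: stack=$ U z  input=z $  — match z
step 8: stack=$ U  input=$  — expand U → λ
Accept reached after 8 steps.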